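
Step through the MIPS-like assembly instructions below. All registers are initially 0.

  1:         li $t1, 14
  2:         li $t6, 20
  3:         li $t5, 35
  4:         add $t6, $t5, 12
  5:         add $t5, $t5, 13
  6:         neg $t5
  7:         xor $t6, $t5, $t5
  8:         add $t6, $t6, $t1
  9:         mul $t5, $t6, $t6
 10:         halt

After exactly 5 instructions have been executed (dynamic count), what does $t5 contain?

48

li $t1, 14 → $t1=14
li $t6, 20 → $t6=20
li $t5, 35 → $t5=35
add $t6, $t5, 12 → $t6=35+12=47
add $t5, $t5, 13 → $t5=35+13=48
After step 5: $t5 = 48.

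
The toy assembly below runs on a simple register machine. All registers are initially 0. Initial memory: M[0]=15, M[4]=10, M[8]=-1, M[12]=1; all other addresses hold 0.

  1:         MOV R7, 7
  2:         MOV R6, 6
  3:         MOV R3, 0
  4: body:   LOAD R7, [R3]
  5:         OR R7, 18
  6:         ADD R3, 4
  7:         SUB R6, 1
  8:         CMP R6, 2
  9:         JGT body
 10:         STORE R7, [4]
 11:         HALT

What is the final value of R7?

R7=7
R6=6
R3=0
R7=M[0]=15
R7=15|18=31
R3=0+4=4
R6=6-1=5
CMP R6, 2  (cmp 5,2)
JGT body: taken
R7=M[4]=10
R7=10|18=26
R3=4+4=8
R6=5-1=4
CMP R6, 2  (cmp 4,2)
JGT body: taken
R7=M[8]=-1
R7=(-1)|18=-1
R3=8+4=12
R6=4-1=3
CMP R6, 2  (cmp 3,2)
JGT body: taken
R7=M[12]=1
R7=1|18=19
R3=12+4=16
R6=3-1=2
CMP R6, 2  (cmp 2,2)
JGT body: not taken
STORE R7, [4] → M[4]=19
halt.

19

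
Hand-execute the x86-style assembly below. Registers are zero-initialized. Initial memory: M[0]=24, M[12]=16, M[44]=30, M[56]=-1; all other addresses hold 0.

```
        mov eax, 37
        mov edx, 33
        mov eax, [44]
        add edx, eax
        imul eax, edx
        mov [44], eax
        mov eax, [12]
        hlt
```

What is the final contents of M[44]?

eax=37
edx=33
eax=M[44]=30
edx=33+30=63
eax=30*63=1890
mov [44], eax → M[44]=1890
eax=M[12]=16
halt.

1890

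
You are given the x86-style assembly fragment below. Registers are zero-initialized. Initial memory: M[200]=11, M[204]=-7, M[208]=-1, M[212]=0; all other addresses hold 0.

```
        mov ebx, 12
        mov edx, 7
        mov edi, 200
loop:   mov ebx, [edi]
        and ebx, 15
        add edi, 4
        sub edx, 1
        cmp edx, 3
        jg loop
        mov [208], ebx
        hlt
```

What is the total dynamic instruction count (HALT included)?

mov ebx, 12 → ebx=12
mov edx, 7 → edx=7
mov edi, 200 → edi=200
mov ebx, [edi] → ebx=M[200]=11
and ebx, 15 → ebx=11&15=11
add edi, 4 → edi=200+4=204
sub edx, 1 → edx=7-1=6
cmp edx, 3  (cmp 6,3)
jg loop: taken
mov ebx, [edi] → ebx=M[204]=-7
and ebx, 15 → ebx=(-7)&15=9
add edi, 4 → edi=204+4=208
sub edx, 1 → edx=6-1=5
cmp edx, 3  (cmp 5,3)
jg loop: taken
mov ebx, [edi] → ebx=M[208]=-1
and ebx, 15 → ebx=(-1)&15=15
add edi, 4 → edi=208+4=212
sub edx, 1 → edx=5-1=4
cmp edx, 3  (cmp 4,3)
jg loop: taken
mov ebx, [edi] → ebx=M[212]=0
and ebx, 15 → ebx=0&15=0
add edi, 4 → edi=212+4=216
sub edx, 1 → edx=4-1=3
cmp edx, 3  (cmp 3,3)
jg loop: not taken
mov [208], ebx → M[208]=0
halt.
Total executed instructions: 29.

29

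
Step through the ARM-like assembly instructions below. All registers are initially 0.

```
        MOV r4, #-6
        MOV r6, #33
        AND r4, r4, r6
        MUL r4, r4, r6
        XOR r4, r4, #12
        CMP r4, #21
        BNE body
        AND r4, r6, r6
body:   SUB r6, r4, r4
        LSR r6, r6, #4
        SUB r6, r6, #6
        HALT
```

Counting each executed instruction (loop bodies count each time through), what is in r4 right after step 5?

1068

r4=-6
r6=33
r4=(-6)&33=32
r4=32*33=1056
r4=1056^12=1068
After step 5: r4 = 1068.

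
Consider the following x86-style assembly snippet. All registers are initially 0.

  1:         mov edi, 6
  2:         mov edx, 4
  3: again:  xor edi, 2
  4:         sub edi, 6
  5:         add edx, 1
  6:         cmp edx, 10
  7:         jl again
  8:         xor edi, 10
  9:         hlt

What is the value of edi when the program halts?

-36

after mov edi, 6: edi=6
after mov edx, 4: edx=4
after xor edi, 2: edi=6^2=4
after sub edi, 6: edi=4-6=-2
after add edx, 1: edx=4+1=5
cmp edx, 10  (cmp 5,10)
jl again: taken
after xor edi, 2: edi=(-2)^2=-4
after sub edi, 6: edi=(-4)-6=-10
after add edx, 1: edx=5+1=6
cmp edx, 10  (cmp 6,10)
jl again: taken
after xor edi, 2: edi=(-10)^2=-12
after sub edi, 6: edi=(-12)-6=-18
after add edx, 1: edx=6+1=7
cmp edx, 10  (cmp 7,10)
jl again: taken
after xor edi, 2: edi=(-18)^2=-20
after sub edi, 6: edi=(-20)-6=-26
after add edx, 1: edx=7+1=8
cmp edx, 10  (cmp 8,10)
jl again: taken
after xor edi, 2: edi=(-26)^2=-28
after sub edi, 6: edi=(-28)-6=-34
after add edx, 1: edx=8+1=9
cmp edx, 10  (cmp 9,10)
jl again: taken
after xor edi, 2: edi=(-34)^2=-36
after sub edi, 6: edi=(-36)-6=-42
after add edx, 1: edx=9+1=10
cmp edx, 10  (cmp 10,10)
jl again: not taken
after xor edi, 10: edi=(-42)^10=-36
halt.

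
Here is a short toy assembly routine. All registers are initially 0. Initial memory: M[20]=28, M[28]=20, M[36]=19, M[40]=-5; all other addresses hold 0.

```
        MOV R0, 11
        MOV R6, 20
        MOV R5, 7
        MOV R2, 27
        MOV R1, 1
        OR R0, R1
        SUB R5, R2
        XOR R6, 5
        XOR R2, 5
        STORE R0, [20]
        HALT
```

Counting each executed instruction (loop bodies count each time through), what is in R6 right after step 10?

MOV R0, 11 → R0=11
MOV R6, 20 → R6=20
MOV R5, 7 → R5=7
MOV R2, 27 → R2=27
MOV R1, 1 → R1=1
OR R0, R1 → R0=11|1=11
SUB R5, R2 → R5=7-27=-20
XOR R6, 5 → R6=20^5=17
XOR R2, 5 → R2=27^5=30
STORE R0, [20] → M[20]=11
After step 10: R6 = 17.

17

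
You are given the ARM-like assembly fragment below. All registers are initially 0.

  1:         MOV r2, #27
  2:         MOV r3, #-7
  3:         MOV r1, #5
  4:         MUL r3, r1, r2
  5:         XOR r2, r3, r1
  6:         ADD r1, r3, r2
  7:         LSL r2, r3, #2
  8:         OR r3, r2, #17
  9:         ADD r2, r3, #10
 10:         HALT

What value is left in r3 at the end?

541

r2=27
r3=-7
r1=5
r3=5*27=135
r2=135^5=130
r1=135+130=265
r2=135<<2=540
r3=540|17=541
r2=541+10=551
halt.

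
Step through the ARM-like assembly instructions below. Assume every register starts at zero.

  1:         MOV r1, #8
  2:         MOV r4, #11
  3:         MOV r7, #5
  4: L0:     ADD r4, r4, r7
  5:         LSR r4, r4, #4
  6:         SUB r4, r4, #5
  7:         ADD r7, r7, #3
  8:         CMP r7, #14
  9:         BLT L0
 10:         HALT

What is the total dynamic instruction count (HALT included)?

22

r1=8
r4=11
r7=5
r4=11+5=16
r4=16>>4=1
r4=1-5=-4
r7=5+3=8
CMP r7, #14  (cmp 8,14)
BLT L0: taken
r4=(-4)+8=4
r4=4>>4=0
r4=0-5=-5
r7=8+3=11
CMP r7, #14  (cmp 11,14)
BLT L0: taken
r4=(-5)+11=6
r4=6>>4=0
r4=0-5=-5
r7=11+3=14
CMP r7, #14  (cmp 14,14)
BLT L0: not taken
halt.
Total executed instructions: 22.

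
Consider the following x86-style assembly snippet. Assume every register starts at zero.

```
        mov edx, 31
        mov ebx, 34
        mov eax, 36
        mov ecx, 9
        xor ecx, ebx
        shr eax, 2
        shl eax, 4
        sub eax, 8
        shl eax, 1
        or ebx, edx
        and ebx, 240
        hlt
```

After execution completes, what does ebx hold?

after mov edx, 31: edx=31
after mov ebx, 34: ebx=34
after mov eax, 36: eax=36
after mov ecx, 9: ecx=9
after xor ecx, ebx: ecx=9^34=43
after shr eax, 2: eax=36>>2=9
after shl eax, 4: eax=9<<4=144
after sub eax, 8: eax=144-8=136
after shl eax, 1: eax=136<<1=272
after or ebx, edx: ebx=34|31=63
after and ebx, 240: ebx=63&240=48
halt.

48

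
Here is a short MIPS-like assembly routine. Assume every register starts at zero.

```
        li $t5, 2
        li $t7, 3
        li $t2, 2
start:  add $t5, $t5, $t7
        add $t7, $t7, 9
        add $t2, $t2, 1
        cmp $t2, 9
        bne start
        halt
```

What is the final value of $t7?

66

after li $t5, 2: $t5=2
after li $t7, 3: $t7=3
after li $t2, 2: $t2=2
after add $t5, $t5, $t7: $t5=2+3=5
after add $t7, $t7, 9: $t7=3+9=12
after add $t2, $t2, 1: $t2=2+1=3
cmp $t2, 9  (cmp 3,9)
bne start: taken
after add $t5, $t5, $t7: $t5=5+12=17
after add $t7, $t7, 9: $t7=12+9=21
after add $t2, $t2, 1: $t2=3+1=4
cmp $t2, 9  (cmp 4,9)
bne start: taken
after add $t5, $t5, $t7: $t5=17+21=38
after add $t7, $t7, 9: $t7=21+9=30
after add $t2, $t2, 1: $t2=4+1=5
cmp $t2, 9  (cmp 5,9)
bne start: taken
after add $t5, $t5, $t7: $t5=38+30=68
after add $t7, $t7, 9: $t7=30+9=39
after add $t2, $t2, 1: $t2=5+1=6
cmp $t2, 9  (cmp 6,9)
bne start: taken
after add $t5, $t5, $t7: $t5=68+39=107
after add $t7, $t7, 9: $t7=39+9=48
after add $t2, $t2, 1: $t2=6+1=7
cmp $t2, 9  (cmp 7,9)
bne start: taken
after add $t5, $t5, $t7: $t5=107+48=155
after add $t7, $t7, 9: $t7=48+9=57
after add $t2, $t2, 1: $t2=7+1=8
cmp $t2, 9  (cmp 8,9)
bne start: taken
after add $t5, $t5, $t7: $t5=155+57=212
after add $t7, $t7, 9: $t7=57+9=66
after add $t2, $t2, 1: $t2=8+1=9
cmp $t2, 9  (cmp 9,9)
bne start: not taken
halt.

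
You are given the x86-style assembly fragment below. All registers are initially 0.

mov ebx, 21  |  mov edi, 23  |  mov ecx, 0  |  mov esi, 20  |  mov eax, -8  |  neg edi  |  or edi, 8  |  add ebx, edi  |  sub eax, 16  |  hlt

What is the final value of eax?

-24

ebx=21
edi=23
ecx=0
esi=20
eax=-8
edi=-(23)=-23
edi=(-23)|8=-23
ebx=21+(-23)=-2
eax=(-8)-16=-24
halt.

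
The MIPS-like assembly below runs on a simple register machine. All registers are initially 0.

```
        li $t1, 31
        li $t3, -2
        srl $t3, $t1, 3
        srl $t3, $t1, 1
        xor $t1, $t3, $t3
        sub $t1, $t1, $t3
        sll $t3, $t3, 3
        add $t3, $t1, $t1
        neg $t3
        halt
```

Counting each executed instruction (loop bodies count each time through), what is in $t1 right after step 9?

-15

li $t1, 31 → $t1=31
li $t3, -2 → $t3=-2
srl $t3, $t1, 3 → $t3=31>>3=3
srl $t3, $t1, 1 → $t3=31>>1=15
xor $t1, $t3, $t3 → $t1=15^15=0
sub $t1, $t1, $t3 → $t1=0-15=-15
sll $t3, $t3, 3 → $t3=15<<3=120
add $t3, $t1, $t1 → $t3=(-15)+(-15)=-30
neg $t3 → $t3=-(-30)=30
After step 9: $t1 = -15.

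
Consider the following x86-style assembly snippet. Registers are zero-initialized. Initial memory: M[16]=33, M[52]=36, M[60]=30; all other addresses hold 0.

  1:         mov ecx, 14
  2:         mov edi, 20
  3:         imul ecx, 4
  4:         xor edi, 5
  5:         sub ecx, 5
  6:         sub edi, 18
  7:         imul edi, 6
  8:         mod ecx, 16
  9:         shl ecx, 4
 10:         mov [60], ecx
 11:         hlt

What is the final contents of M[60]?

ecx=14
edi=20
ecx=14*4=56
edi=20^5=17
ecx=56-5=51
edi=17-18=-1
edi=(-1)*6=-6
ecx=51%16=3
ecx=3<<4=48
mov [60], ecx → M[60]=48
halt.

48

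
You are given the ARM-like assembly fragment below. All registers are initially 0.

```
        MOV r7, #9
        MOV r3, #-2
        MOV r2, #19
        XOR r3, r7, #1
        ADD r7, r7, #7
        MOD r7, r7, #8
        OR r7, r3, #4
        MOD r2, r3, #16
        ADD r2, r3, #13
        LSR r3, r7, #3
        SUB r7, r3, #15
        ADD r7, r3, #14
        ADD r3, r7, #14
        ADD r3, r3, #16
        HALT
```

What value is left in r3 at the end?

MOV r7, #9 → r7=9
MOV r3, #-2 → r3=-2
MOV r2, #19 → r2=19
XOR r3, r7, #1 → r3=9^1=8
ADD r7, r7, #7 → r7=9+7=16
MOD r7, r7, #8 → r7=16%8=0
OR r7, r3, #4 → r7=8|4=12
MOD r2, r3, #16 → r2=8%16=8
ADD r2, r3, #13 → r2=8+13=21
LSR r3, r7, #3 → r3=12>>3=1
SUB r7, r3, #15 → r7=1-15=-14
ADD r7, r3, #14 → r7=1+14=15
ADD r3, r7, #14 → r3=15+14=29
ADD r3, r3, #16 → r3=29+16=45
halt.

45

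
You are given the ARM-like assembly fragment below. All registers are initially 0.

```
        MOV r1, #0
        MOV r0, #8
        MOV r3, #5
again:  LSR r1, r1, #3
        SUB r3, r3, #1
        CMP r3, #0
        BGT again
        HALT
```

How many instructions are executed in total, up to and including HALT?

24

r1=0
r0=8
r3=5
r1=0>>3=0
r3=5-1=4
CMP r3, #0  (cmp 4,0)
BGT again: taken
r1=0>>3=0
r3=4-1=3
CMP r3, #0  (cmp 3,0)
BGT again: taken
r1=0>>3=0
r3=3-1=2
CMP r3, #0  (cmp 2,0)
BGT again: taken
r1=0>>3=0
r3=2-1=1
CMP r3, #0  (cmp 1,0)
BGT again: taken
r1=0>>3=0
r3=1-1=0
CMP r3, #0  (cmp 0,0)
BGT again: not taken
halt.
Total executed instructions: 24.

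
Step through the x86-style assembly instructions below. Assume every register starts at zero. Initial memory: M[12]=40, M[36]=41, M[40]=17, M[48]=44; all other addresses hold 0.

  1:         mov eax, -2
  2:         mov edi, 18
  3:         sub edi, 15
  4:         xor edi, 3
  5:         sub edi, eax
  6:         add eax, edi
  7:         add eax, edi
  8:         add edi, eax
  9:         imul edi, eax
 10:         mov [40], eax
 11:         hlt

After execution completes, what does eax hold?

2

after mov eax, -2: eax=-2
after mov edi, 18: edi=18
after sub edi, 15: edi=18-15=3
after xor edi, 3: edi=3^3=0
after sub edi, eax: edi=0-(-2)=2
after add eax, edi: eax=(-2)+2=0
after add eax, edi: eax=0+2=2
after add edi, eax: edi=2+2=4
after imul edi, eax: edi=4*2=8
mov [40], eax → M[40]=2
halt.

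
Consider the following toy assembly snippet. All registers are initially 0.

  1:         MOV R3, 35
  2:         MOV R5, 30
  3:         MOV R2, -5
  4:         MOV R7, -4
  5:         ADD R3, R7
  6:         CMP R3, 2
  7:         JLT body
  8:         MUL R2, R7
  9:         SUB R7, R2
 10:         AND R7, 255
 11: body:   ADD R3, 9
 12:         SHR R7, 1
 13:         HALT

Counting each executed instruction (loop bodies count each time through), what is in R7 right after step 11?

232

after MOV R3, 35: R3=35
after MOV R5, 30: R5=30
after MOV R2, -5: R2=-5
after MOV R7, -4: R7=-4
after ADD R3, R7: R3=35+(-4)=31
CMP R3, 2  (cmp 31,2)
JLT body: not taken
after MUL R2, R7: R2=(-5)*(-4)=20
after SUB R7, R2: R7=(-4)-20=-24
after AND R7, 255: R7=(-24)&255=232
after ADD R3, 9: R3=31+9=40
After step 11: R7 = 232.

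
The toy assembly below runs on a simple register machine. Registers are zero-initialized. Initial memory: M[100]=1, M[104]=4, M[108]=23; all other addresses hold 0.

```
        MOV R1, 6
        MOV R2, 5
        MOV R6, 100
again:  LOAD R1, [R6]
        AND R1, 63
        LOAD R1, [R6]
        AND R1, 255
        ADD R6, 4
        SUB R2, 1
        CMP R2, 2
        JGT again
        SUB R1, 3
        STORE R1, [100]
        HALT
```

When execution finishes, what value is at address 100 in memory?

20

after MOV R1, 6: R1=6
after MOV R2, 5: R2=5
after MOV R6, 100: R6=100
after LOAD R1, [R6]: R1=M[100]=1
after AND R1, 63: R1=1&63=1
after LOAD R1, [R6]: R1=M[100]=1
after AND R1, 255: R1=1&255=1
after ADD R6, 4: R6=100+4=104
after SUB R2, 1: R2=5-1=4
CMP R2, 2  (cmp 4,2)
JGT again: taken
after LOAD R1, [R6]: R1=M[104]=4
after AND R1, 63: R1=4&63=4
after LOAD R1, [R6]: R1=M[104]=4
after AND R1, 255: R1=4&255=4
after ADD R6, 4: R6=104+4=108
after SUB R2, 1: R2=4-1=3
CMP R2, 2  (cmp 3,2)
JGT again: taken
after LOAD R1, [R6]: R1=M[108]=23
after AND R1, 63: R1=23&63=23
after LOAD R1, [R6]: R1=M[108]=23
after AND R1, 255: R1=23&255=23
after ADD R6, 4: R6=108+4=112
after SUB R2, 1: R2=3-1=2
CMP R2, 2  (cmp 2,2)
JGT again: not taken
after SUB R1, 3: R1=23-3=20
STORE R1, [100] → M[100]=20
halt.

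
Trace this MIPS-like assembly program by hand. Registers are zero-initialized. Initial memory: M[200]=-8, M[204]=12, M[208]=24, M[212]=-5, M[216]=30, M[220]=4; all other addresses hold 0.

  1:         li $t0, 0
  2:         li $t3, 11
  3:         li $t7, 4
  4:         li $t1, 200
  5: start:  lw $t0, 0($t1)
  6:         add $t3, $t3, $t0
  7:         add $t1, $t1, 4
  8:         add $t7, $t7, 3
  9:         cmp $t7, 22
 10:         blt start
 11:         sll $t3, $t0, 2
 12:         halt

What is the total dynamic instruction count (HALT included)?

li $t0, 0 → $t0=0
li $t3, 11 → $t3=11
li $t7, 4 → $t7=4
li $t1, 200 → $t1=200
lw $t0, 0($t1) → $t0=M[200]=-8
add $t3, $t3, $t0 → $t3=11+(-8)=3
add $t1, $t1, 4 → $t1=200+4=204
add $t7, $t7, 3 → $t7=4+3=7
cmp $t7, 22  (cmp 7,22)
blt start: taken
lw $t0, 0($t1) → $t0=M[204]=12
add $t3, $t3, $t0 → $t3=3+12=15
add $t1, $t1, 4 → $t1=204+4=208
add $t7, $t7, 3 → $t7=7+3=10
cmp $t7, 22  (cmp 10,22)
blt start: taken
lw $t0, 0($t1) → $t0=M[208]=24
add $t3, $t3, $t0 → $t3=15+24=39
add $t1, $t1, 4 → $t1=208+4=212
add $t7, $t7, 3 → $t7=10+3=13
cmp $t7, 22  (cmp 13,22)
blt start: taken
lw $t0, 0($t1) → $t0=M[212]=-5
add $t3, $t3, $t0 → $t3=39+(-5)=34
add $t1, $t1, 4 → $t1=212+4=216
add $t7, $t7, 3 → $t7=13+3=16
cmp $t7, 22  (cmp 16,22)
blt start: taken
lw $t0, 0($t1) → $t0=M[216]=30
add $t3, $t3, $t0 → $t3=34+30=64
add $t1, $t1, 4 → $t1=216+4=220
add $t7, $t7, 3 → $t7=16+3=19
cmp $t7, 22  (cmp 19,22)
blt start: taken
lw $t0, 0($t1) → $t0=M[220]=4
add $t3, $t3, $t0 → $t3=64+4=68
add $t1, $t1, 4 → $t1=220+4=224
add $t7, $t7, 3 → $t7=19+3=22
cmp $t7, 22  (cmp 22,22)
blt start: not taken
sll $t3, $t0, 2 → $t3=4<<2=16
halt.
Total executed instructions: 42.

42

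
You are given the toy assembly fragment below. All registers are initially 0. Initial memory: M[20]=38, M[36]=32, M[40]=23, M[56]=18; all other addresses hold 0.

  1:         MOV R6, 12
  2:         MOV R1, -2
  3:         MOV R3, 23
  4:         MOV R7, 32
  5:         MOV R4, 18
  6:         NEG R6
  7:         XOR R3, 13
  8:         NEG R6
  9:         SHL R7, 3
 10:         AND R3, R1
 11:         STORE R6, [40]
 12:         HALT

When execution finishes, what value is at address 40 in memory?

12

after MOV R6, 12: R6=12
after MOV R1, -2: R1=-2
after MOV R3, 23: R3=23
after MOV R7, 32: R7=32
after MOV R4, 18: R4=18
after NEG R6: R6=-(12)=-12
after XOR R3, 13: R3=23^13=26
after NEG R6: R6=-(-12)=12
after SHL R7, 3: R7=32<<3=256
after AND R3, R1: R3=26&(-2)=26
STORE R6, [40] → M[40]=12
halt.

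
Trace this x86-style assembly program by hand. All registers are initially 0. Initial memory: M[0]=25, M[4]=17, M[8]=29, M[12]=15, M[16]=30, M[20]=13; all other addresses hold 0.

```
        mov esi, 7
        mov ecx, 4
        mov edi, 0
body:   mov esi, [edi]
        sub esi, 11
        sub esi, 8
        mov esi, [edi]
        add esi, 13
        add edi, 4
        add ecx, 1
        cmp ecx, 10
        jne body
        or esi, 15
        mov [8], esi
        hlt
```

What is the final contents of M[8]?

mov esi, 7 → esi=7
mov ecx, 4 → ecx=4
mov edi, 0 → edi=0
mov esi, [edi] → esi=M[0]=25
sub esi, 11 → esi=25-11=14
sub esi, 8 → esi=14-8=6
mov esi, [edi] → esi=M[0]=25
add esi, 13 → esi=25+13=38
add edi, 4 → edi=0+4=4
add ecx, 1 → ecx=4+1=5
cmp ecx, 10  (cmp 5,10)
jne body: taken
mov esi, [edi] → esi=M[4]=17
sub esi, 11 → esi=17-11=6
sub esi, 8 → esi=6-8=-2
mov esi, [edi] → esi=M[4]=17
add esi, 13 → esi=17+13=30
add edi, 4 → edi=4+4=8
add ecx, 1 → ecx=5+1=6
cmp ecx, 10  (cmp 6,10)
jne body: taken
mov esi, [edi] → esi=M[8]=29
sub esi, 11 → esi=29-11=18
sub esi, 8 → esi=18-8=10
mov esi, [edi] → esi=M[8]=29
add esi, 13 → esi=29+13=42
add edi, 4 → edi=8+4=12
add ecx, 1 → ecx=6+1=7
cmp ecx, 10  (cmp 7,10)
jne body: taken
mov esi, [edi] → esi=M[12]=15
sub esi, 11 → esi=15-11=4
sub esi, 8 → esi=4-8=-4
mov esi, [edi] → esi=M[12]=15
add esi, 13 → esi=15+13=28
add edi, 4 → edi=12+4=16
add ecx, 1 → ecx=7+1=8
cmp ecx, 10  (cmp 8,10)
jne body: taken
mov esi, [edi] → esi=M[16]=30
sub esi, 11 → esi=30-11=19
sub esi, 8 → esi=19-8=11
mov esi, [edi] → esi=M[16]=30
add esi, 13 → esi=30+13=43
add edi, 4 → edi=16+4=20
add ecx, 1 → ecx=8+1=9
cmp ecx, 10  (cmp 9,10)
jne body: taken
mov esi, [edi] → esi=M[20]=13
sub esi, 11 → esi=13-11=2
sub esi, 8 → esi=2-8=-6
mov esi, [edi] → esi=M[20]=13
add esi, 13 → esi=13+13=26
add edi, 4 → edi=20+4=24
add ecx, 1 → ecx=9+1=10
cmp ecx, 10  (cmp 10,10)
jne body: not taken
or esi, 15 → esi=26|15=31
mov [8], esi → M[8]=31
halt.

31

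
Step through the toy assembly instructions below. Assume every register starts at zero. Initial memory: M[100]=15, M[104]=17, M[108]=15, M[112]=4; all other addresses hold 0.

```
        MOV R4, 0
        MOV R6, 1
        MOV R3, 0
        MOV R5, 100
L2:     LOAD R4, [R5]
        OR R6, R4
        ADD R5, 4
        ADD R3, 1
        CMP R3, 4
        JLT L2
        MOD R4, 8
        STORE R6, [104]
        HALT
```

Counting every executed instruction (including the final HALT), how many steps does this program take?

MOV R4, 0 → R4=0
MOV R6, 1 → R6=1
MOV R3, 0 → R3=0
MOV R5, 100 → R5=100
LOAD R4, [R5] → R4=M[100]=15
OR R6, R4 → R6=1|15=15
ADD R5, 4 → R5=100+4=104
ADD R3, 1 → R3=0+1=1
CMP R3, 4  (cmp 1,4)
JLT L2: taken
LOAD R4, [R5] → R4=M[104]=17
OR R6, R4 → R6=15|17=31
ADD R5, 4 → R5=104+4=108
ADD R3, 1 → R3=1+1=2
CMP R3, 4  (cmp 2,4)
JLT L2: taken
LOAD R4, [R5] → R4=M[108]=15
OR R6, R4 → R6=31|15=31
ADD R5, 4 → R5=108+4=112
ADD R3, 1 → R3=2+1=3
CMP R3, 4  (cmp 3,4)
JLT L2: taken
LOAD R4, [R5] → R4=M[112]=4
OR R6, R4 → R6=31|4=31
ADD R5, 4 → R5=112+4=116
ADD R3, 1 → R3=3+1=4
CMP R3, 4  (cmp 4,4)
JLT L2: not taken
MOD R4, 8 → R4=4%8=4
STORE R6, [104] → M[104]=31
halt.
Total executed instructions: 31.

31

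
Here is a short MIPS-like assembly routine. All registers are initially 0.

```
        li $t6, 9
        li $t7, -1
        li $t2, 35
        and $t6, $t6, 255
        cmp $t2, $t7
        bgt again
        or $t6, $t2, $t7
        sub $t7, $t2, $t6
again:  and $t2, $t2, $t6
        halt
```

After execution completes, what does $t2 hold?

li $t6, 9 → $t6=9
li $t7, -1 → $t7=-1
li $t2, 35 → $t2=35
and $t6, $t6, 255 → $t6=9&255=9
cmp $t2, $t7  (cmp 35,-1)
bgt again: taken
and $t2, $t2, $t6 → $t2=35&9=1
halt.

1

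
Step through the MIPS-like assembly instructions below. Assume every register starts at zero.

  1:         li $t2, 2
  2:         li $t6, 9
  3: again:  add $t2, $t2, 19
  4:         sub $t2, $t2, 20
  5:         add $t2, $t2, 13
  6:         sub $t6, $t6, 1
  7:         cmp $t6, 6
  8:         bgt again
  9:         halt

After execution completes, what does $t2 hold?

38

after li $t2, 2: $t2=2
after li $t6, 9: $t6=9
after add $t2, $t2, 19: $t2=2+19=21
after sub $t2, $t2, 20: $t2=21-20=1
after add $t2, $t2, 13: $t2=1+13=14
after sub $t6, $t6, 1: $t6=9-1=8
cmp $t6, 6  (cmp 8,6)
bgt again: taken
after add $t2, $t2, 19: $t2=14+19=33
after sub $t2, $t2, 20: $t2=33-20=13
after add $t2, $t2, 13: $t2=13+13=26
after sub $t6, $t6, 1: $t6=8-1=7
cmp $t6, 6  (cmp 7,6)
bgt again: taken
after add $t2, $t2, 19: $t2=26+19=45
after sub $t2, $t2, 20: $t2=45-20=25
after add $t2, $t2, 13: $t2=25+13=38
after sub $t6, $t6, 1: $t6=7-1=6
cmp $t6, 6  (cmp 6,6)
bgt again: not taken
halt.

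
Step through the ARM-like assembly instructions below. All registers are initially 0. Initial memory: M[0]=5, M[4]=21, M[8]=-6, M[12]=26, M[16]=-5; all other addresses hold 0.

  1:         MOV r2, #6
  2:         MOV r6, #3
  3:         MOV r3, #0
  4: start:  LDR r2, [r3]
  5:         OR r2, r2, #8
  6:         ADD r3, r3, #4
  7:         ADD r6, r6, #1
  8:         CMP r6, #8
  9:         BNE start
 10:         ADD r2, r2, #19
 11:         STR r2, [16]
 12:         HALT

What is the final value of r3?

20

after MOV r2, #6: r2=6
after MOV r6, #3: r6=3
after MOV r3, #0: r3=0
after LDR r2, [r3]: r2=M[0]=5
after OR r2, r2, #8: r2=5|8=13
after ADD r3, r3, #4: r3=0+4=4
after ADD r6, r6, #1: r6=3+1=4
CMP r6, #8  (cmp 4,8)
BNE start: taken
after LDR r2, [r3]: r2=M[4]=21
after OR r2, r2, #8: r2=21|8=29
after ADD r3, r3, #4: r3=4+4=8
after ADD r6, r6, #1: r6=4+1=5
CMP r6, #8  (cmp 5,8)
BNE start: taken
after LDR r2, [r3]: r2=M[8]=-6
after OR r2, r2, #8: r2=(-6)|8=-6
after ADD r3, r3, #4: r3=8+4=12
after ADD r6, r6, #1: r6=5+1=6
CMP r6, #8  (cmp 6,8)
BNE start: taken
after LDR r2, [r3]: r2=M[12]=26
after OR r2, r2, #8: r2=26|8=26
after ADD r3, r3, #4: r3=12+4=16
after ADD r6, r6, #1: r6=6+1=7
CMP r6, #8  (cmp 7,8)
BNE start: taken
after LDR r2, [r3]: r2=M[16]=-5
after OR r2, r2, #8: r2=(-5)|8=-5
after ADD r3, r3, #4: r3=16+4=20
after ADD r6, r6, #1: r6=7+1=8
CMP r6, #8  (cmp 8,8)
BNE start: not taken
after ADD r2, r2, #19: r2=(-5)+19=14
STR r2, [16] → M[16]=14
halt.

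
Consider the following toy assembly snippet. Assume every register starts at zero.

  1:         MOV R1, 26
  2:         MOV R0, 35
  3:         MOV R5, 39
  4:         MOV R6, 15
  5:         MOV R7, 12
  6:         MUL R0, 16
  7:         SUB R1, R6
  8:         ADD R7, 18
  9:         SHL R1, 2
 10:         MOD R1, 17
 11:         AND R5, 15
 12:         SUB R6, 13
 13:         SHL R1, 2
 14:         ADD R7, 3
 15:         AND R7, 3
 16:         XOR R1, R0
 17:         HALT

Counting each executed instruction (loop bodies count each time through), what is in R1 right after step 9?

R1=26
R0=35
R5=39
R6=15
R7=12
R0=35*16=560
R1=26-15=11
R7=12+18=30
R1=11<<2=44
After step 9: R1 = 44.

44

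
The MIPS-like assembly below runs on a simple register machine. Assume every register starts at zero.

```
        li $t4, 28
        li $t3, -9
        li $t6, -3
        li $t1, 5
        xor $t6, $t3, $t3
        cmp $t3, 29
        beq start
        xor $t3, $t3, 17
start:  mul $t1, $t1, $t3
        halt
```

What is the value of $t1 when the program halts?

$t4=28
$t3=-9
$t6=-3
$t1=5
$t6=(-9)^(-9)=0
cmp $t3, 29  (cmp -9,29)
beq start: not taken
$t3=(-9)^17=-26
$t1=5*(-26)=-130
halt.

-130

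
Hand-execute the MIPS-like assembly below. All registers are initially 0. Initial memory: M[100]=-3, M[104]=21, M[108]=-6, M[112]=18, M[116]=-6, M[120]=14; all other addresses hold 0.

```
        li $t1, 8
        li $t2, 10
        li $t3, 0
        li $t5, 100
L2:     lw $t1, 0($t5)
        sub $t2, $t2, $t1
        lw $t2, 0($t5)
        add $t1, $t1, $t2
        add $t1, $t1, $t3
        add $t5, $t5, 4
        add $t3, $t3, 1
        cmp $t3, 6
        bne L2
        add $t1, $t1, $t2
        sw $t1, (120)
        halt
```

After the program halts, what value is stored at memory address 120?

47

li $t1, 8 → $t1=8
li $t2, 10 → $t2=10
li $t3, 0 → $t3=0
li $t5, 100 → $t5=100
lw $t1, 0($t5) → $t1=M[100]=-3
sub $t2, $t2, $t1 → $t2=10-(-3)=13
lw $t2, 0($t5) → $t2=M[100]=-3
add $t1, $t1, $t2 → $t1=(-3)+(-3)=-6
add $t1, $t1, $t3 → $t1=(-6)+0=-6
add $t5, $t5, 4 → $t5=100+4=104
add $t3, $t3, 1 → $t3=0+1=1
cmp $t3, 6  (cmp 1,6)
bne L2: taken
lw $t1, 0($t5) → $t1=M[104]=21
sub $t2, $t2, $t1 → $t2=(-3)-21=-24
lw $t2, 0($t5) → $t2=M[104]=21
add $t1, $t1, $t2 → $t1=21+21=42
add $t1, $t1, $t3 → $t1=42+1=43
add $t5, $t5, 4 → $t5=104+4=108
add $t3, $t3, 1 → $t3=1+1=2
cmp $t3, 6  (cmp 2,6)
bne L2: taken
lw $t1, 0($t5) → $t1=M[108]=-6
sub $t2, $t2, $t1 → $t2=21-(-6)=27
lw $t2, 0($t5) → $t2=M[108]=-6
add $t1, $t1, $t2 → $t1=(-6)+(-6)=-12
add $t1, $t1, $t3 → $t1=(-12)+2=-10
add $t5, $t5, 4 → $t5=108+4=112
add $t3, $t3, 1 → $t3=2+1=3
cmp $t3, 6  (cmp 3,6)
bne L2: taken
lw $t1, 0($t5) → $t1=M[112]=18
sub $t2, $t2, $t1 → $t2=(-6)-18=-24
lw $t2, 0($t5) → $t2=M[112]=18
add $t1, $t1, $t2 → $t1=18+18=36
add $t1, $t1, $t3 → $t1=36+3=39
add $t5, $t5, 4 → $t5=112+4=116
add $t3, $t3, 1 → $t3=3+1=4
cmp $t3, 6  (cmp 4,6)
bne L2: taken
lw $t1, 0($t5) → $t1=M[116]=-6
sub $t2, $t2, $t1 → $t2=18-(-6)=24
lw $t2, 0($t5) → $t2=M[116]=-6
add $t1, $t1, $t2 → $t1=(-6)+(-6)=-12
add $t1, $t1, $t3 → $t1=(-12)+4=-8
add $t5, $t5, 4 → $t5=116+4=120
add $t3, $t3, 1 → $t3=4+1=5
cmp $t3, 6  (cmp 5,6)
bne L2: taken
lw $t1, 0($t5) → $t1=M[120]=14
sub $t2, $t2, $t1 → $t2=(-6)-14=-20
lw $t2, 0($t5) → $t2=M[120]=14
add $t1, $t1, $t2 → $t1=14+14=28
add $t1, $t1, $t3 → $t1=28+5=33
add $t5, $t5, 4 → $t5=120+4=124
add $t3, $t3, 1 → $t3=5+1=6
cmp $t3, 6  (cmp 6,6)
bne L2: not taken
add $t1, $t1, $t2 → $t1=33+14=47
sw $t1, (120) → M[120]=47
halt.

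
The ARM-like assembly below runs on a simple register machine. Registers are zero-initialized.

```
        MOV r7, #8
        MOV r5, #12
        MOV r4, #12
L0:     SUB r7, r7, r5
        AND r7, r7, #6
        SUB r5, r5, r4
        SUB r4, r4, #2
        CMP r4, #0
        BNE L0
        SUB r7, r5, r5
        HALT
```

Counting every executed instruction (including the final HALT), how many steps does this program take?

MOV r7, #8 → r7=8
MOV r5, #12 → r5=12
MOV r4, #12 → r4=12
SUB r7, r7, r5 → r7=8-12=-4
AND r7, r7, #6 → r7=(-4)&6=4
SUB r5, r5, r4 → r5=12-12=0
SUB r4, r4, #2 → r4=12-2=10
CMP r4, #0  (cmp 10,0)
BNE L0: taken
SUB r7, r7, r5 → r7=4-0=4
AND r7, r7, #6 → r7=4&6=4
SUB r5, r5, r4 → r5=0-10=-10
SUB r4, r4, #2 → r4=10-2=8
CMP r4, #0  (cmp 8,0)
BNE L0: taken
SUB r7, r7, r5 → r7=4-(-10)=14
AND r7, r7, #6 → r7=14&6=6
SUB r5, r5, r4 → r5=(-10)-8=-18
SUB r4, r4, #2 → r4=8-2=6
CMP r4, #0  (cmp 6,0)
BNE L0: taken
SUB r7, r7, r5 → r7=6-(-18)=24
AND r7, r7, #6 → r7=24&6=0
SUB r5, r5, r4 → r5=(-18)-6=-24
SUB r4, r4, #2 → r4=6-2=4
CMP r4, #0  (cmp 4,0)
BNE L0: taken
SUB r7, r7, r5 → r7=0-(-24)=24
AND r7, r7, #6 → r7=24&6=0
SUB r5, r5, r4 → r5=(-24)-4=-28
SUB r4, r4, #2 → r4=4-2=2
CMP r4, #0  (cmp 2,0)
BNE L0: taken
SUB r7, r7, r5 → r7=0-(-28)=28
AND r7, r7, #6 → r7=28&6=4
SUB r5, r5, r4 → r5=(-28)-2=-30
SUB r4, r4, #2 → r4=2-2=0
CMP r4, #0  (cmp 0,0)
BNE L0: not taken
SUB r7, r5, r5 → r7=(-30)-(-30)=0
halt.
Total executed instructions: 41.

41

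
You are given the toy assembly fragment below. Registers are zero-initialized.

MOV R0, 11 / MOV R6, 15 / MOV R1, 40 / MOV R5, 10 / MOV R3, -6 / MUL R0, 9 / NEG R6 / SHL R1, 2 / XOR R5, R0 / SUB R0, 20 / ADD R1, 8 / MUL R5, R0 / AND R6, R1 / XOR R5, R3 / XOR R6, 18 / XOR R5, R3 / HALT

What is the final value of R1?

168

MOV R0, 11 → R0=11
MOV R6, 15 → R6=15
MOV R1, 40 → R1=40
MOV R5, 10 → R5=10
MOV R3, -6 → R3=-6
MUL R0, 9 → R0=11*9=99
NEG R6 → R6=-(15)=-15
SHL R1, 2 → R1=40<<2=160
XOR R5, R0 → R5=10^99=105
SUB R0, 20 → R0=99-20=79
ADD R1, 8 → R1=160+8=168
MUL R5, R0 → R5=105*79=8295
AND R6, R1 → R6=(-15)&168=160
XOR R5, R3 → R5=8295^(-6)=-8291
XOR R6, 18 → R6=160^18=178
XOR R5, R3 → R5=(-8291)^(-6)=8295
halt.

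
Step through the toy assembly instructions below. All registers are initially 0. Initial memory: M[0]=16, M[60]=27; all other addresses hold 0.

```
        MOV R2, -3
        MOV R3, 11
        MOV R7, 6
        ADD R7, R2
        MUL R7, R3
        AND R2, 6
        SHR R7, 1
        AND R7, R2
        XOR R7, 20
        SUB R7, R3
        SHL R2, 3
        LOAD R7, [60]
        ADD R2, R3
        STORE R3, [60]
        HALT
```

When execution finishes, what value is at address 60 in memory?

R2=-3
R3=11
R7=6
R7=6+(-3)=3
R7=3*11=33
R2=(-3)&6=4
R7=33>>1=16
R7=16&4=0
R7=0^20=20
R7=20-11=9
R2=4<<3=32
R7=M[60]=27
R2=32+11=43
STORE R3, [60] → M[60]=11
halt.

11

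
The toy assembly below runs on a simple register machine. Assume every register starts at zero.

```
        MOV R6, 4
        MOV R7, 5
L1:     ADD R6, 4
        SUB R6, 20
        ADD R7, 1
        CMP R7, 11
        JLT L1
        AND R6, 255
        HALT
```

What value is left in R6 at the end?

MOV R6, 4 → R6=4
MOV R7, 5 → R7=5
ADD R6, 4 → R6=4+4=8
SUB R6, 20 → R6=8-20=-12
ADD R7, 1 → R7=5+1=6
CMP R7, 11  (cmp 6,11)
JLT L1: taken
ADD R6, 4 → R6=(-12)+4=-8
SUB R6, 20 → R6=(-8)-20=-28
ADD R7, 1 → R7=6+1=7
CMP R7, 11  (cmp 7,11)
JLT L1: taken
ADD R6, 4 → R6=(-28)+4=-24
SUB R6, 20 → R6=(-24)-20=-44
ADD R7, 1 → R7=7+1=8
CMP R7, 11  (cmp 8,11)
JLT L1: taken
ADD R6, 4 → R6=(-44)+4=-40
SUB R6, 20 → R6=(-40)-20=-60
ADD R7, 1 → R7=8+1=9
CMP R7, 11  (cmp 9,11)
JLT L1: taken
ADD R6, 4 → R6=(-60)+4=-56
SUB R6, 20 → R6=(-56)-20=-76
ADD R7, 1 → R7=9+1=10
CMP R7, 11  (cmp 10,11)
JLT L1: taken
ADD R6, 4 → R6=(-76)+4=-72
SUB R6, 20 → R6=(-72)-20=-92
ADD R7, 1 → R7=10+1=11
CMP R7, 11  (cmp 11,11)
JLT L1: not taken
AND R6, 255 → R6=(-92)&255=164
halt.

164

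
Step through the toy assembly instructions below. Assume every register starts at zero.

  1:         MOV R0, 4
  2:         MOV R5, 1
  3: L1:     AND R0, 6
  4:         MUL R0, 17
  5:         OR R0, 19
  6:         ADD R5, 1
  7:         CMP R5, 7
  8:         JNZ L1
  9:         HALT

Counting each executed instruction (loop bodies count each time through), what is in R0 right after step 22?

R0=4
R5=1
R0=4&6=4
R0=4*17=68
R0=68|19=87
R5=1+1=2
CMP R5, 7  (cmp 2,7)
JNZ L1: taken
R0=87&6=6
R0=6*17=102
R0=102|19=119
R5=2+1=3
CMP R5, 7  (cmp 3,7)
JNZ L1: taken
R0=119&6=6
R0=6*17=102
R0=102|19=119
R5=3+1=4
CMP R5, 7  (cmp 4,7)
JNZ L1: taken
R0=119&6=6
R0=6*17=102
After step 22: R0 = 102.

102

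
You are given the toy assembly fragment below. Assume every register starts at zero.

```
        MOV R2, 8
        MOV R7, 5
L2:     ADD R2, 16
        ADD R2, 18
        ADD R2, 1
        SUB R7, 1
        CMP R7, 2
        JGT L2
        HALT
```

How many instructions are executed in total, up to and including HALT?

MOV R2, 8 → R2=8
MOV R7, 5 → R7=5
ADD R2, 16 → R2=8+16=24
ADD R2, 18 → R2=24+18=42
ADD R2, 1 → R2=42+1=43
SUB R7, 1 → R7=5-1=4
CMP R7, 2  (cmp 4,2)
JGT L2: taken
ADD R2, 16 → R2=43+16=59
ADD R2, 18 → R2=59+18=77
ADD R2, 1 → R2=77+1=78
SUB R7, 1 → R7=4-1=3
CMP R7, 2  (cmp 3,2)
JGT L2: taken
ADD R2, 16 → R2=78+16=94
ADD R2, 18 → R2=94+18=112
ADD R2, 1 → R2=112+1=113
SUB R7, 1 → R7=3-1=2
CMP R7, 2  (cmp 2,2)
JGT L2: not taken
halt.
Total executed instructions: 21.

21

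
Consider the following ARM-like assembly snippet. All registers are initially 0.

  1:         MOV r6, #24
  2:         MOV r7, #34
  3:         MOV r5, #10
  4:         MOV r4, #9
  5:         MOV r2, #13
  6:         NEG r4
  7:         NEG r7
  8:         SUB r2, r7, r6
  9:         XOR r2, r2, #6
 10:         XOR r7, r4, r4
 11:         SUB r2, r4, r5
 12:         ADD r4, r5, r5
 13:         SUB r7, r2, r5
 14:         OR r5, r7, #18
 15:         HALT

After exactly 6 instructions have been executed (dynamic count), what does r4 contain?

-9

MOV r6, #24 → r6=24
MOV r7, #34 → r7=34
MOV r5, #10 → r5=10
MOV r4, #9 → r4=9
MOV r2, #13 → r2=13
NEG r4 → r4=-(9)=-9
After step 6: r4 = -9.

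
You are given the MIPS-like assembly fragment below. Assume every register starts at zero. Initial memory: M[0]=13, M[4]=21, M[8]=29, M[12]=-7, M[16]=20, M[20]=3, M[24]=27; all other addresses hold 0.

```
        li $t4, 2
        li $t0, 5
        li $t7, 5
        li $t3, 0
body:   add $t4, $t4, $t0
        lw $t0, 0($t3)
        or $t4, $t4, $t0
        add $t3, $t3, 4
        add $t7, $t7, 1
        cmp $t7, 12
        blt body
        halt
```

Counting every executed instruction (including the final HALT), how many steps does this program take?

54

li $t4, 2 → $t4=2
li $t0, 5 → $t0=5
li $t7, 5 → $t7=5
li $t3, 0 → $t3=0
add $t4, $t4, $t0 → $t4=2+5=7
lw $t0, 0($t3) → $t0=M[0]=13
or $t4, $t4, $t0 → $t4=7|13=15
add $t3, $t3, 4 → $t3=0+4=4
add $t7, $t7, 1 → $t7=5+1=6
cmp $t7, 12  (cmp 6,12)
blt body: taken
add $t4, $t4, $t0 → $t4=15+13=28
lw $t0, 0($t3) → $t0=M[4]=21
or $t4, $t4, $t0 → $t4=28|21=29
add $t3, $t3, 4 → $t3=4+4=8
add $t7, $t7, 1 → $t7=6+1=7
cmp $t7, 12  (cmp 7,12)
blt body: taken
add $t4, $t4, $t0 → $t4=29+21=50
lw $t0, 0($t3) → $t0=M[8]=29
or $t4, $t4, $t0 → $t4=50|29=63
add $t3, $t3, 4 → $t3=8+4=12
add $t7, $t7, 1 → $t7=7+1=8
cmp $t7, 12  (cmp 8,12)
blt body: taken
add $t4, $t4, $t0 → $t4=63+29=92
lw $t0, 0($t3) → $t0=M[12]=-7
or $t4, $t4, $t0 → $t4=92|(-7)=-3
add $t3, $t3, 4 → $t3=12+4=16
add $t7, $t7, 1 → $t7=8+1=9
cmp $t7, 12  (cmp 9,12)
blt body: taken
add $t4, $t4, $t0 → $t4=(-3)+(-7)=-10
lw $t0, 0($t3) → $t0=M[16]=20
or $t4, $t4, $t0 → $t4=(-10)|20=-10
add $t3, $t3, 4 → $t3=16+4=20
add $t7, $t7, 1 → $t7=9+1=10
cmp $t7, 12  (cmp 10,12)
blt body: taken
add $t4, $t4, $t0 → $t4=(-10)+20=10
lw $t0, 0($t3) → $t0=M[20]=3
or $t4, $t4, $t0 → $t4=10|3=11
add $t3, $t3, 4 → $t3=20+4=24
add $t7, $t7, 1 → $t7=10+1=11
cmp $t7, 12  (cmp 11,12)
blt body: taken
add $t4, $t4, $t0 → $t4=11+3=14
lw $t0, 0($t3) → $t0=M[24]=27
or $t4, $t4, $t0 → $t4=14|27=31
add $t3, $t3, 4 → $t3=24+4=28
add $t7, $t7, 1 → $t7=11+1=12
cmp $t7, 12  (cmp 12,12)
blt body: not taken
halt.
Total executed instructions: 54.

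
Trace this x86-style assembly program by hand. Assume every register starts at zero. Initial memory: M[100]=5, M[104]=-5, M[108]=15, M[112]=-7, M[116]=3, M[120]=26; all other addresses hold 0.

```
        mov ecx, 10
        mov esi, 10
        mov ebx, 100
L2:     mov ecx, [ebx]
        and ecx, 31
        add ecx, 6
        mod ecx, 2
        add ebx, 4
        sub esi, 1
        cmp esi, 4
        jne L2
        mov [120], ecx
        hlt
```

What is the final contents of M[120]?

0

ecx=10
esi=10
ebx=100
ecx=M[100]=5
ecx=5&31=5
ecx=5+6=11
ecx=11%2=1
ebx=100+4=104
esi=10-1=9
cmp esi, 4  (cmp 9,4)
jne L2: taken
ecx=M[104]=-5
ecx=(-5)&31=27
ecx=27+6=33
ecx=33%2=1
ebx=104+4=108
esi=9-1=8
cmp esi, 4  (cmp 8,4)
jne L2: taken
ecx=M[108]=15
ecx=15&31=15
ecx=15+6=21
ecx=21%2=1
ebx=108+4=112
esi=8-1=7
cmp esi, 4  (cmp 7,4)
jne L2: taken
ecx=M[112]=-7
ecx=(-7)&31=25
ecx=25+6=31
ecx=31%2=1
ebx=112+4=116
esi=7-1=6
cmp esi, 4  (cmp 6,4)
jne L2: taken
ecx=M[116]=3
ecx=3&31=3
ecx=3+6=9
ecx=9%2=1
ebx=116+4=120
esi=6-1=5
cmp esi, 4  (cmp 5,4)
jne L2: taken
ecx=M[120]=26
ecx=26&31=26
ecx=26+6=32
ecx=32%2=0
ebx=120+4=124
esi=5-1=4
cmp esi, 4  (cmp 4,4)
jne L2: not taken
mov [120], ecx → M[120]=0
halt.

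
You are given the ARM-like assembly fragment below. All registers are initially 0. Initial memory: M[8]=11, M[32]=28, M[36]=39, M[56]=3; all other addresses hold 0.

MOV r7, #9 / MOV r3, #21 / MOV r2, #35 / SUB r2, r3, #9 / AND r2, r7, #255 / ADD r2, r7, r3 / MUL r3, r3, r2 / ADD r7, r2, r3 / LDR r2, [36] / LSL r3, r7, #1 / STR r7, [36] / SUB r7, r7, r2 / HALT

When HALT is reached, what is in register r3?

1320

MOV r7, #9 → r7=9
MOV r3, #21 → r3=21
MOV r2, #35 → r2=35
SUB r2, r3, #9 → r2=21-9=12
AND r2, r7, #255 → r2=9&255=9
ADD r2, r7, r3 → r2=9+21=30
MUL r3, r3, r2 → r3=21*30=630
ADD r7, r2, r3 → r7=30+630=660
LDR r2, [36] → r2=M[36]=39
LSL r3, r7, #1 → r3=660<<1=1320
STR r7, [36] → M[36]=660
SUB r7, r7, r2 → r7=660-39=621
halt.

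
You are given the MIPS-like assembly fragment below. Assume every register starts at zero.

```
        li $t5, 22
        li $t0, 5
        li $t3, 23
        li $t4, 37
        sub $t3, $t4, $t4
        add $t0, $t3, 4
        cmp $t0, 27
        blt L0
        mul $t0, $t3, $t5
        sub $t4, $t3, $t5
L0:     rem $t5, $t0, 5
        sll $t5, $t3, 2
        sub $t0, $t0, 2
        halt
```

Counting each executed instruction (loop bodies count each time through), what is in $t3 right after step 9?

0

after li $t5, 22: $t5=22
after li $t0, 5: $t0=5
after li $t3, 23: $t3=23
after li $t4, 37: $t4=37
after sub $t3, $t4, $t4: $t3=37-37=0
after add $t0, $t3, 4: $t0=0+4=4
cmp $t0, 27  (cmp 4,27)
blt L0: taken
after rem $t5, $t0, 5: $t5=4%5=4
After step 9: $t3 = 0.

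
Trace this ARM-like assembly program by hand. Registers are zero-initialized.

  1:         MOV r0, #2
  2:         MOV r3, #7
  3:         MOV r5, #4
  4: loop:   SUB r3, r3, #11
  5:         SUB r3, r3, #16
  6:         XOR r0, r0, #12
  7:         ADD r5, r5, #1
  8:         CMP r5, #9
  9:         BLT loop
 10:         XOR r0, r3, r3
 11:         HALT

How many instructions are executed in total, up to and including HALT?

r0=2
r3=7
r5=4
r3=7-11=-4
r3=(-4)-16=-20
r0=2^12=14
r5=4+1=5
CMP r5, #9  (cmp 5,9)
BLT loop: taken
r3=(-20)-11=-31
r3=(-31)-16=-47
r0=14^12=2
r5=5+1=6
CMP r5, #9  (cmp 6,9)
BLT loop: taken
r3=(-47)-11=-58
r3=(-58)-16=-74
r0=2^12=14
r5=6+1=7
CMP r5, #9  (cmp 7,9)
BLT loop: taken
r3=(-74)-11=-85
r3=(-85)-16=-101
r0=14^12=2
r5=7+1=8
CMP r5, #9  (cmp 8,9)
BLT loop: taken
r3=(-101)-11=-112
r3=(-112)-16=-128
r0=2^12=14
r5=8+1=9
CMP r5, #9  (cmp 9,9)
BLT loop: not taken
r0=(-128)^(-128)=0
halt.
Total executed instructions: 35.

35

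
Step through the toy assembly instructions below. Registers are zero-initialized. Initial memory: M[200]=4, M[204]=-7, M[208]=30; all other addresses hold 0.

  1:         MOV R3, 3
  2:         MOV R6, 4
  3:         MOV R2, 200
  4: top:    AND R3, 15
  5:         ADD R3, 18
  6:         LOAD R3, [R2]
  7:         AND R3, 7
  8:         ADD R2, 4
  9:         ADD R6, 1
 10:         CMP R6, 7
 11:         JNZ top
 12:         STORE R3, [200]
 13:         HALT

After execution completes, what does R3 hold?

MOV R3, 3 → R3=3
MOV R6, 4 → R6=4
MOV R2, 200 → R2=200
AND R3, 15 → R3=3&15=3
ADD R3, 18 → R3=3+18=21
LOAD R3, [R2] → R3=M[200]=4
AND R3, 7 → R3=4&7=4
ADD R2, 4 → R2=200+4=204
ADD R6, 1 → R6=4+1=5
CMP R6, 7  (cmp 5,7)
JNZ top: taken
AND R3, 15 → R3=4&15=4
ADD R3, 18 → R3=4+18=22
LOAD R3, [R2] → R3=M[204]=-7
AND R3, 7 → R3=(-7)&7=1
ADD R2, 4 → R2=204+4=208
ADD R6, 1 → R6=5+1=6
CMP R6, 7  (cmp 6,7)
JNZ top: taken
AND R3, 15 → R3=1&15=1
ADD R3, 18 → R3=1+18=19
LOAD R3, [R2] → R3=M[208]=30
AND R3, 7 → R3=30&7=6
ADD R2, 4 → R2=208+4=212
ADD R6, 1 → R6=6+1=7
CMP R6, 7  (cmp 7,7)
JNZ top: not taken
STORE R3, [200] → M[200]=6
halt.

6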